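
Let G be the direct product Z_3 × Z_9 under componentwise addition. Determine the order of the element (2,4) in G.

9

The order of (2,4) in Z_3 × Z_9 is lcm(ord(2) in Z_3, ord(4) in Z_9).
ord(2) = 3 and ord(4) = 9, so |⟨(2,4)⟩| = lcm(3, 9) = 9.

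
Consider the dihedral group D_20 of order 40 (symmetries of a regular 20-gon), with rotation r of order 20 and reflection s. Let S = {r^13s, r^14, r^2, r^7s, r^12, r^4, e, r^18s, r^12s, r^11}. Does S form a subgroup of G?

r^4 ∈ S but its inverse r^16 ∉ S, so S is not a subgroup.

No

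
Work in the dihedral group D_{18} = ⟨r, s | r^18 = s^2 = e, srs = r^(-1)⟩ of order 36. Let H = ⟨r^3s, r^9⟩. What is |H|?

4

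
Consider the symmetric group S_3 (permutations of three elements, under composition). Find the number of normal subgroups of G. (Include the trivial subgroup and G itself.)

3

G has 6 subgroups. Checking conjugation-invariance by order — order 1: 1/1 normal; order 2: 0/3 normal; order 3: 1/1 normal; order 6: 1/1 normal.
Total normal subgroups: 3.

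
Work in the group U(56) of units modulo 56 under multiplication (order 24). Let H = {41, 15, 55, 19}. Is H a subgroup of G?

No

The identity 1 ∉ H, so H is not a subgroup.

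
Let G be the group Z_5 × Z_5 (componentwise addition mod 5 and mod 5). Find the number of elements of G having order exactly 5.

24

An element (a,b) has order lcm(ord(a), ord(b)); count pairs with lcm equal to 5.
Enumerating gives 24 such elements.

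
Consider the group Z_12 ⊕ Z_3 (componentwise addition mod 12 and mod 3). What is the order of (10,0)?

6

The order of (10,0) in Z_12 × Z_3 is lcm(ord(10) in Z_12, ord(0) in Z_3).
ord(10) = 6 and ord(0) = 1, so |⟨(10,0)⟩| = lcm(6, 1) = 6.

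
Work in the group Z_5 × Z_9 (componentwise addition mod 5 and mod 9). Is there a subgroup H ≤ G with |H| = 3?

Yes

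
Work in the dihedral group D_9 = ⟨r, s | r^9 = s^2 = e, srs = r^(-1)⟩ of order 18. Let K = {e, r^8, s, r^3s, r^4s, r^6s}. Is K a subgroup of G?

No

r^8 ∈ K but its inverse r ∉ K, so K is not a subgroup.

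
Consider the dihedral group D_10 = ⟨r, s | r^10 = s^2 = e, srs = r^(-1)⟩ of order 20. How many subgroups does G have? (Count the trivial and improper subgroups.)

22

|G| = 20, so by Lagrange every subgroup order divides 20. Divisors: 1, 2, 4, 5, 10, 20.
Subgroups by order — order 1: 1; order 2: 11; order 4: 5; order 5: 1; order 10: 3; order 20: 1.
Total: 1 + 11 + 5 + 1 + 3 + 1 = 22.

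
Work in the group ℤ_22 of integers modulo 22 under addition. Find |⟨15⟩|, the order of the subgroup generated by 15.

In ℤ_22, the order of an element a is n/gcd(a, n).
gcd(15, 22) = 1, so |⟨15⟩| = 22/1 = 22.

22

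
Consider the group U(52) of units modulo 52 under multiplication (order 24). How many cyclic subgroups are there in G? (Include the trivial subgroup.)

12

Group the elements of G by the cyclic subgroup they generate; each cyclic subgroup of order d accounts for φ(d) elements.
Cyclic subgroups by order — order 1: 1; order 2: 3; order 3: 1; order 4: 2; order 6: 3; order 12: 2.
Total: 12.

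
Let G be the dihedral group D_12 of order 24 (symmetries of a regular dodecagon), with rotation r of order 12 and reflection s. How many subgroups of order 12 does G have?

3

|G| = 24 and 12 | 24, so subgroups of order 12 are possible by Lagrange.
The subgroups of order 12 are: {e, r, r^2, r^3, r^4, r^5, r^6, r^7, r^8, r^9, r^10, r^11}; {e, r^2, r^4, r^6, r^8, r^10, s, r^2s, r^4s, r^6s, r^8s, r^10s}; {e, r^2, r^4, r^6, r^8, r^10, rs, r^3s, r^5s, r^7s, r^9s, r^11s}.
So G has 3 subgroups of order 12.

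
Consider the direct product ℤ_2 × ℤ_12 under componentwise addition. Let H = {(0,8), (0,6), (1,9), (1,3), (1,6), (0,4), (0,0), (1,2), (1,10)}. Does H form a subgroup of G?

|H| = 9 does not divide |G| = 24, so by Lagrange H is not a subgroup.

No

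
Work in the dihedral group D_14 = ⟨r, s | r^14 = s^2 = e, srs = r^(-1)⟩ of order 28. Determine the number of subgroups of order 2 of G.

15

|G| = 28 and 2 | 28, so subgroups of order 2 are possible by Lagrange.
The subgroups of order 2 are: {e, r^10s}; {e, r^11s}; {e, r^12s}; {e, r^13s}; … (15 in all).
So G has 15 subgroups of order 2.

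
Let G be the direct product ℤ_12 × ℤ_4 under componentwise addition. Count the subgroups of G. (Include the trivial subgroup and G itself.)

30

|G| = 48, so by Lagrange every subgroup order divides 48. Divisors: 1, 2, 3, 4, 6, 8, 12, 16, 24, 48.
Subgroups by order — order 1: 1; order 2: 3; order 3: 1; order 4: 7; order 6: 3; order 8: 3; order 12: 7; order 16: 1; order 24: 3; order 48: 1.
Total: 1 + 3 + 1 + 7 + 3 + 3 + 7 + 1 + 3 + 1 = 30.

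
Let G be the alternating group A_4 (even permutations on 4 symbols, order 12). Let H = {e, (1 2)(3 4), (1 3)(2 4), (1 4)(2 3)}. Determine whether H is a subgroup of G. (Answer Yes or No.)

|H| = 4 divides |G| = 12, consistent with Lagrange.
H contains the identity, every element's inverse is in H, and H is closed under ∘: it is a subgroup.

Yes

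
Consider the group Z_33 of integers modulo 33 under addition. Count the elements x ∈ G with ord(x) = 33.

20

In a cyclic group of order 33, the number of elements of order d (for d | 33) is φ(d).
φ(33) = 20.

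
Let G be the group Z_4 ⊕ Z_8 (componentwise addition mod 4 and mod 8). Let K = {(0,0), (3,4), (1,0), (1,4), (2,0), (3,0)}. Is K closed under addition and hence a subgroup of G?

No

|K| = 6 does not divide |G| = 32, so by Lagrange K is not a subgroup.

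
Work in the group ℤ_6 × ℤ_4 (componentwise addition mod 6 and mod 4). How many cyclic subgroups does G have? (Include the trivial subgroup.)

12

Each element a generates a cyclic subgroup ⟨a⟩; distinct elements may generate the same one (a cyclic group of order d has φ(d) generators).
Cyclic subgroups by order — order 1: 1; order 2: 3; order 3: 1; order 4: 2; order 6: 3; order 12: 2.
Total: 12.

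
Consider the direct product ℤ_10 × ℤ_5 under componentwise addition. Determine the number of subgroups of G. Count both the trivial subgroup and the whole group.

|G| = 50, so by Lagrange every subgroup order divides 50. Divisors: 1, 2, 5, 10, 25, 50.
Subgroups by order — order 1: 1; order 2: 1; order 5: 6; order 10: 6; order 25: 1; order 50: 1.
Total: 1 + 1 + 6 + 6 + 1 + 1 = 16.

16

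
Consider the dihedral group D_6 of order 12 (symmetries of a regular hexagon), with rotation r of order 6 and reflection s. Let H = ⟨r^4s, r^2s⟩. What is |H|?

|⟨r^4s⟩| = 2 and |⟨r^2s⟩| = 2, so |H| is a multiple of lcm(2, 2) = 2 and divides |G| = 12.
Closing under the operation: H = {e, r^2, r^4, s, r^2s, r^4s}, so |H| = 6.

6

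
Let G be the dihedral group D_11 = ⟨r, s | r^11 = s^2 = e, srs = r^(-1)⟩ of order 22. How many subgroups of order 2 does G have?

11

|G| = 22 and 2 | 22, so subgroups of order 2 are possible by Lagrange.
The subgroups of order 2 are: {e, r^10s}; {e, r^2s}; {e, r^3s}; {e, r^4s}; … (11 in all).
So G has 11 subgroups of order 2.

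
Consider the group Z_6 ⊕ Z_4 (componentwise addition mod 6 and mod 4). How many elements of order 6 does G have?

An element (a,b) has order lcm(ord(a), ord(b)); count pairs with lcm equal to 6.
Enumerating gives 6 such elements.

6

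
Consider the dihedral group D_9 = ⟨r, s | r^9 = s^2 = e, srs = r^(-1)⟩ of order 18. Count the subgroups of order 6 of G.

3

|G| = 18 and 6 | 18, so subgroups of order 6 are possible by Lagrange.
The subgroups of order 6 are: {e, r^3, r^6, r^2s, r^5s, r^8s}; {e, r^3, r^6, s, r^3s, r^6s}; {e, r^3, r^6, rs, r^4s, r^7s}.
So G has 3 subgroups of order 6.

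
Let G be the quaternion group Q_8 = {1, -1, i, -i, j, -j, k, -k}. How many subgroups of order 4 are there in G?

|G| = 8 and 4 | 8, so subgroups of order 4 are possible by Lagrange.
The subgroups of order 4 are: {1, -1, i, -i}; {1, -1, j, -j}; {1, -1, k, -k}.
So G has 3 subgroups of order 4.

3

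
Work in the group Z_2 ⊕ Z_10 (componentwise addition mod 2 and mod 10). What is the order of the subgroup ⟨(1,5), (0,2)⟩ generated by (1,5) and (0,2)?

10

|⟨(1,5)⟩| = 2 and |⟨(0,2)⟩| = 5, so |H| is a multiple of lcm(2, 5) = 10 and divides |G| = 20.
Closing under the operation: H = {(0,0), (0,2), (0,4), (0,6), (0,8), (1,1), (1,3), (1,5), (1,7), (1,9)}, so |H| = 10.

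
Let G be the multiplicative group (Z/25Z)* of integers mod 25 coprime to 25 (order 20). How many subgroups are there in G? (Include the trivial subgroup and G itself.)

6

|G| = 20, so by Lagrange every subgroup order divides 20. Divisors: 1, 2, 4, 5, 10, 20.
Subgroups by order — order 1: 1; order 2: 1; order 4: 1; order 5: 1; order 10: 1; order 20: 1.
Total: 1 + 1 + 1 + 1 + 1 + 1 = 6.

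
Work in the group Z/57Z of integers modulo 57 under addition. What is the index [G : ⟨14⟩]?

|⟨14⟩| = 57 and |G| = 57.
By Lagrange, [G : H] = |G|/|H| = 57/57 = 1.

1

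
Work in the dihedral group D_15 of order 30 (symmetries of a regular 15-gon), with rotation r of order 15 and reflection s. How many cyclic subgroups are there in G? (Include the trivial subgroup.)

19

A cyclic subgroup of order d is generated by each of its φ(d) elements of order d, so the cyclic subgroups of order d number (#elements of order d)/φ(d).
Cyclic subgroups by order — order 1: 1; order 2: 15; order 3: 1; order 5: 1; order 15: 1.
Total: 19.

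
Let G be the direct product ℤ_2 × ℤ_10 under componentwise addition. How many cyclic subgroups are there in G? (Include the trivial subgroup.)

8

Each element a generates a cyclic subgroup ⟨a⟩; distinct elements may generate the same one (a cyclic group of order d has φ(d) generators).
Cyclic subgroups by order — order 1: 1; order 2: 3; order 5: 1; order 10: 3.
Total: 8.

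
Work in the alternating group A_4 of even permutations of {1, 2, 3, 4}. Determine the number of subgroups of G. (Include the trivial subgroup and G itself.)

10

|G| = 12, so by Lagrange every subgroup order divides 12. Divisors: 1, 2, 3, 4, 6, 12.
Subgroups by order — order 1: 1; order 2: 3; order 3: 4; order 4: 1; order 6: 0; order 12: 1.
Total: 1 + 3 + 4 + 1 + 0 + 1 = 10.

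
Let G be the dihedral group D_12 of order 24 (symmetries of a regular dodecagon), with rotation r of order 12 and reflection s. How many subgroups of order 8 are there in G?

3

|G| = 24 and 8 | 24, so subgroups of order 8 are possible by Lagrange.
The subgroups of order 8 are: {e, r^3, r^6, r^9, rs, r^4s, r^7s, r^10s}; {e, r^3, r^6, r^9, r^2s, r^5s, r^8s, r^11s}; {e, r^3, r^6, r^9, s, r^3s, r^6s, r^9s}.
So G has 3 subgroups of order 8.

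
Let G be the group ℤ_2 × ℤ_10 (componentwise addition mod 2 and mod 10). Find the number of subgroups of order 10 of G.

|G| = 20 and 10 | 20, so subgroups of order 10 are possible by Lagrange.
The subgroups of order 10 are: {(0,0), (0,1), (0,2), (0,3), (0,4), (0,5), (0,6), (0,7), (0,8), (0,9)}; {(0,0), (0,2), (0,4), (0,6), (0,8), (1,0), (1,2), (1,4), (1,6), (1,8)}; {(0,0), (0,2), (0,4), (0,6), (0,8), (1,1), (1,3), (1,5), (1,7), (1,9)}.
So G has 3 subgroups of order 10.

3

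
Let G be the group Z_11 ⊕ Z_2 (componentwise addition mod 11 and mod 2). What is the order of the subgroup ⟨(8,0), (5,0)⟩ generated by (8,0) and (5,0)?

|⟨(8,0)⟩| = 11 and |⟨(5,0)⟩| = 11, so |H| is a multiple of lcm(11, 11) = 11 and divides |G| = 22.
Closing under the operation: H = {(0,0), (1,0), (2,0), (3,0), (4,0), (5,0), (6,0), (7,0), (8,0), (9,0), (10,0)}, so |H| = 11.

11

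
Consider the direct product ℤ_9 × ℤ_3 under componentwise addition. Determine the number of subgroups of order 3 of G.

4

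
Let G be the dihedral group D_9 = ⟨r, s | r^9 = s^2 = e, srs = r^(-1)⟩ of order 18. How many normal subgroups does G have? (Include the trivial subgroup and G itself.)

4

G has 16 subgroups. Checking conjugation-invariance by order — order 1: 1/1 normal; order 2: 0/9 normal; order 3: 1/1 normal; order 6: 0/3 normal; order 9: 1/1 normal; order 18: 1/1 normal.
Total normal subgroups: 4.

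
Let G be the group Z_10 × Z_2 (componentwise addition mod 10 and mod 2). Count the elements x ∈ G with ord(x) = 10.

12

An element (a,b) has order lcm(ord(a), ord(b)); count pairs with lcm equal to 10.
Enumerating gives 12 such elements.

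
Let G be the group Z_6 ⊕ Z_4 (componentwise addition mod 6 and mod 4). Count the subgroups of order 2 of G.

3

|G| = 24 and 2 | 24, so subgroups of order 2 are possible by Lagrange.
The subgroups of order 2 are: {(0,0), (0,2)}; {(0,0), (3,0)}; {(0,0), (3,2)}.
So G has 3 subgroups of order 2.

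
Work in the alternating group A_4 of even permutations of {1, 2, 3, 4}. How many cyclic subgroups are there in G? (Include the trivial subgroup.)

Group the elements of G by the cyclic subgroup they generate; each cyclic subgroup of order d accounts for φ(d) elements.
Cyclic subgroups by order — order 1: 1; order 2: 3; order 3: 4.
Total: 8.

8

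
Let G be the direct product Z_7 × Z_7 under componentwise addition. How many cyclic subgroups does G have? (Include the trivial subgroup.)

9

Group the elements of G by the cyclic subgroup they generate; each cyclic subgroup of order d accounts for φ(d) elements.
Cyclic subgroups by order — order 1: 1; order 7: 8.
Total: 9.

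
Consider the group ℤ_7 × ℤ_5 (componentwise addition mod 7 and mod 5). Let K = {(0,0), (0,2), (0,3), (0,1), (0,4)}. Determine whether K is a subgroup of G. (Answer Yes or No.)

|K| = 5 divides |G| = 35, consistent with Lagrange.
K contains the identity, every element's inverse is in K, and K is closed under +: it is a subgroup.
In fact K = ⟨(0,1)⟩.

Yes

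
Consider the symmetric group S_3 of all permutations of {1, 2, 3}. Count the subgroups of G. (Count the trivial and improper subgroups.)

6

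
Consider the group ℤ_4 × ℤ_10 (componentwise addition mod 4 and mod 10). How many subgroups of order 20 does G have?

3

|G| = 40 and 20 | 40, so subgroups of order 20 are possible by Lagrange.
The subgroups of order 20 are: {(0,0), (0,1), (0,2), (0,3), (0,4), (0,5), (0,6), (0,7), (0,8), (0,9), (2,0), (2,1), (2,2), (2,3), (2,4), (2,5), (2,6), (2,7), (2,8), (2,9)}; {(0,0), (0,2), (0,4), (0,6), (0,8), (1,0), (1,2), (1,4), (1,6), (1,8), (2,0), (2,2), (2,4), (2,6), (2,8), (3,0), (3,2), (3,4), (3,6), (3,8)}; {(0,0), (0,2), (0,4), (0,6), (0,8), (1,1), (1,3), (1,5), (1,7), (1,9), (2,0), (2,2), (2,4), (2,6), (2,8), (3,1), (3,3), (3,5), (3,7), (3,9)}.
So G has 3 subgroups of order 20.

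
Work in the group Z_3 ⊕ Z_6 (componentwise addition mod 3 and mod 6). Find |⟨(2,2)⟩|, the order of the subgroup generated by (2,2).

The order of (2,2) in Z_3 × Z_6 is lcm(ord(2) in Z_3, ord(2) in Z_6).
ord(2) = 3 and ord(2) = 3, so |⟨(2,2)⟩| = lcm(3, 3) = 3.

3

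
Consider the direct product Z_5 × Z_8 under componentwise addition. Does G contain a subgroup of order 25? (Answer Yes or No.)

25 does not divide |G| = 40, so by Lagrange no subgroup of order 25 exists.

No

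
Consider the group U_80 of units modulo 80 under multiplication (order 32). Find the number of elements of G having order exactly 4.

24

Enumerating element orders in G gives 24 elements of order 4.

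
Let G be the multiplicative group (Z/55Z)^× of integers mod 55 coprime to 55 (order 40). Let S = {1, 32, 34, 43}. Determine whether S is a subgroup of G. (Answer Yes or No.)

Yes

|S| = 4 divides |G| = 40, consistent with Lagrange.
S contains the identity, every element's inverse is in S, and S is closed under ·: it is a subgroup.
In fact S = ⟨32⟩.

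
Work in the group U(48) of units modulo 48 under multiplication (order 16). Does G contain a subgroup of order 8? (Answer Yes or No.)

8 | 16. A subgroup of order 8 is {1, 11, 13, 23, 25, 35, 37, 47}.

Yes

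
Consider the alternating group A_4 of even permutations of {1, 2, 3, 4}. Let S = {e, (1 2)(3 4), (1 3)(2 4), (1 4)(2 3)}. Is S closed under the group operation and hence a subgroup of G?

Yes

|S| = 4 divides |G| = 12, consistent with Lagrange.
S contains the identity, every element's inverse is in S, and S is closed under ∘: it is a subgroup.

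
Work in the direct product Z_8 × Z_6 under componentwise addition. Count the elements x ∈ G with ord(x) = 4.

4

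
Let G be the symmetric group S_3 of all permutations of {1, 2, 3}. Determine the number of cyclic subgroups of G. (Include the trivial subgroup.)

Group the elements of G by the cyclic subgroup they generate; each cyclic subgroup of order d accounts for φ(d) elements.
Cyclic subgroups by order — order 1: 1; order 2: 3; order 3: 1.
Total: 5.

5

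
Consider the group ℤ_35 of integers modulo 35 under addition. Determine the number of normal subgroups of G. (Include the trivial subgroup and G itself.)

G is abelian, so every subgroup is normal.
G has 4 subgroups in total, hence 4 normal subgroups.

4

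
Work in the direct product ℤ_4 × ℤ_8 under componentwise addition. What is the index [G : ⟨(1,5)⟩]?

|⟨(1,5)⟩| = 8 and |G| = 32.
By Lagrange, [G : H] = |G|/|H| = 32/8 = 4.

4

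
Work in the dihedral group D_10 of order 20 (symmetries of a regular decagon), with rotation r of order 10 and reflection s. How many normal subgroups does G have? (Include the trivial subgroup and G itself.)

7

G has 22 subgroups. Checking conjugation-invariance by order — order 1: 1/1 normal; order 2: 1/11 normal; order 4: 0/5 normal; order 5: 1/1 normal; order 10: 3/3 normal; order 20: 1/1 normal.
Total normal subgroups: 7.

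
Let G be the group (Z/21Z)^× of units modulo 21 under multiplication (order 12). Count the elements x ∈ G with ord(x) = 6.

6

The elements of order 6 are: 2, 5, 10, 11, 17, 19.
That's 6.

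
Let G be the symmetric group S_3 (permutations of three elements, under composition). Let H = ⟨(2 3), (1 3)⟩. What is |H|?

|⟨(2 3)⟩| = 2 and |⟨(1 3)⟩| = 2, so |H| is a multiple of lcm(2, 2) = 2 and divides |G| = 6.
Closing {(2 3), (1 3)} under the group operation gives all of G, so |H| = 6.

6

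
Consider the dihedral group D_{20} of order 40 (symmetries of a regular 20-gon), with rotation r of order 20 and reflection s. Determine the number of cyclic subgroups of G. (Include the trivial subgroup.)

26

Each element a generates a cyclic subgroup ⟨a⟩; distinct elements may generate the same one (a cyclic group of order d has φ(d) generators).
Cyclic subgroups by order — order 1: 1; order 2: 21; order 4: 1; order 5: 1; order 10: 1; order 20: 1.
Total: 26.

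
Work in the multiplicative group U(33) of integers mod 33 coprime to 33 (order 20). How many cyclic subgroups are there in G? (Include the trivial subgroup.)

Each element a generates a cyclic subgroup ⟨a⟩; distinct elements may generate the same one (a cyclic group of order d has φ(d) generators).
Cyclic subgroups by order — order 1: 1; order 2: 3; order 5: 1; order 10: 3.
Total: 8.

8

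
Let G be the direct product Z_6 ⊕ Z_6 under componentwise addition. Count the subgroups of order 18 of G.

3

|G| = 36 and 18 | 36, so subgroups of order 18 are possible by Lagrange.
The subgroups of order 18 are: {(0,0), (0,1), (0,2), (0,3), (0,4), (0,5), (2,0), (2,1), (2,2), (2,3), (2,4), (2,5), (4,0), (4,1), (4,2), (4,3), (4,4), (4,5)}; {(0,0), (0,2), (0,4), (1,0), (1,2), (1,4), (2,0), (2,2), (2,4), (3,0), (3,2), (3,4), (4,0), (4,2), (4,4), (5,0), (5,2), (5,4)}; {(0,0), (0,2), (0,4), (1,1), (1,3), (1,5), (2,0), (2,2), (2,4), (3,1), (3,3), (3,5), (4,0), (4,2), (4,4), (5,1), (5,3), (5,5)}.
So G has 3 subgroups of order 18.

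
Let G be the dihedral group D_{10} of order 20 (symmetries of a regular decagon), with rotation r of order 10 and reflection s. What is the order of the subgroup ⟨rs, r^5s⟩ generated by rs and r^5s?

|⟨rs⟩| = 2 and |⟨r^5s⟩| = 2, so |H| is a multiple of lcm(2, 2) = 2 and divides |G| = 20.
Closing under the operation: H = {e, r^2, r^4, r^6, r^8, rs, r^3s, r^5s, r^7s, r^9s}, so |H| = 10.

10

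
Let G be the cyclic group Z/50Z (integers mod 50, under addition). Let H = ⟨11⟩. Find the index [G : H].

1

|⟨11⟩| = 50 and |G| = 50.
By Lagrange, [G : H] = |G|/|H| = 50/50 = 1.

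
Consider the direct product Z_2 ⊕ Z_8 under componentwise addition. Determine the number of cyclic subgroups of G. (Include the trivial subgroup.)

8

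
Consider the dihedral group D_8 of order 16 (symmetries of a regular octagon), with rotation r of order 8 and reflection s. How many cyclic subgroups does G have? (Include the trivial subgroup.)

12

Group the elements of G by the cyclic subgroup they generate; each cyclic subgroup of order d accounts for φ(d) elements.
Cyclic subgroups by order — order 1: 1; order 2: 9; order 4: 1; order 8: 1.
Total: 12.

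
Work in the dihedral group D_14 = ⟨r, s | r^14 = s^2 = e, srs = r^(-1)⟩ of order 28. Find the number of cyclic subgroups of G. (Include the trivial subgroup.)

18

Group the elements of G by the cyclic subgroup they generate; each cyclic subgroup of order d accounts for φ(d) elements.
Cyclic subgroups by order — order 1: 1; order 2: 15; order 7: 1; order 14: 1.
Total: 18.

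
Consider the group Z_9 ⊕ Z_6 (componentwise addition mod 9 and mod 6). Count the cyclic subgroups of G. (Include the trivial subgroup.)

16

Group the elements of G by the cyclic subgroup they generate; each cyclic subgroup of order d accounts for φ(d) elements.
Cyclic subgroups by order — order 1: 1; order 2: 1; order 3: 4; order 6: 4; order 9: 3; order 18: 3.
Total: 16.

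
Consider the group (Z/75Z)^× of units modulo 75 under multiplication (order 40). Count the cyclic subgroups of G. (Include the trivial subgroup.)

Group the elements of G by the cyclic subgroup they generate; each cyclic subgroup of order d accounts for φ(d) elements.
Cyclic subgroups by order — order 1: 1; order 2: 3; order 4: 2; order 5: 1; order 10: 3; order 20: 2.
Total: 12.

12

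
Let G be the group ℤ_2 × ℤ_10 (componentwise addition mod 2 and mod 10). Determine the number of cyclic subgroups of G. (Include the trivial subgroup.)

8

A cyclic subgroup of order d is generated by each of its φ(d) elements of order d, so the cyclic subgroups of order d number (#elements of order d)/φ(d).
Cyclic subgroups by order — order 1: 1; order 2: 3; order 5: 1; order 10: 3.
Total: 8.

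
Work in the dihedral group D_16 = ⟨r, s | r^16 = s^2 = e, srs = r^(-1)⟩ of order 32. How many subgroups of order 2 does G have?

17

|G| = 32 and 2 | 32, so subgroups of order 2 are possible by Lagrange.
The subgroups of order 2 are: {e, r^10s}; {e, r^11s}; {e, r^12s}; {e, r^13s}; … (17 in all).
So G has 17 subgroups of order 2.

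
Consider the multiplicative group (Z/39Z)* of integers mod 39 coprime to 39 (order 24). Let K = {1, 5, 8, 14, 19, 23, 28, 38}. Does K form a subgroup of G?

19 ∈ K but its inverse 37 ∉ K, so K is not a subgroup.

No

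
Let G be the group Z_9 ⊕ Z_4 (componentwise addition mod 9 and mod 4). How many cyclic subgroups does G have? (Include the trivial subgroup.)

9

Each element a generates a cyclic subgroup ⟨a⟩; distinct elements may generate the same one (a cyclic group of order d has φ(d) generators).
Cyclic subgroups by order — order 1: 1; order 2: 1; order 3: 1; order 4: 1; order 6: 1; order 9: 1; order 12: 1; order 18: 1; order 36: 1.
Total: 9.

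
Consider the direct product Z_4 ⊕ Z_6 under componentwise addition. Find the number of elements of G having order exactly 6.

6

An element (a,b) has order lcm(ord(a), ord(b)); count pairs with lcm equal to 6.
Enumerating gives 6 such elements.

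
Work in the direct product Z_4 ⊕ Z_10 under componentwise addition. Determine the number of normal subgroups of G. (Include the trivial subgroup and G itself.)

G is abelian, so every subgroup is normal.
G has 16 subgroups in total, hence 16 normal subgroups.

16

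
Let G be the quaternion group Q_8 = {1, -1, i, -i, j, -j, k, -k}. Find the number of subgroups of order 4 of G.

|G| = 8 and 4 | 8, so subgroups of order 4 are possible by Lagrange.
The subgroups of order 4 are: {1, -1, i, -i}; {1, -1, j, -j}; {1, -1, k, -k}.
So G has 3 subgroups of order 4.

3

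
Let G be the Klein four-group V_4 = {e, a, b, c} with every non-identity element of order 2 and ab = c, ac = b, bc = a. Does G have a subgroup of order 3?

3 does not divide |G| = 4, so by Lagrange no subgroup of order 3 exists.

No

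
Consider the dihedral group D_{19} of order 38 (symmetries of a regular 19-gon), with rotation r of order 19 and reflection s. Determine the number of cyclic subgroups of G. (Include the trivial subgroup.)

A cyclic subgroup of order d is generated by each of its φ(d) elements of order d, so the cyclic subgroups of order d number (#elements of order d)/φ(d).
Cyclic subgroups by order — order 1: 1; order 2: 19; order 19: 1.
Total: 21.

21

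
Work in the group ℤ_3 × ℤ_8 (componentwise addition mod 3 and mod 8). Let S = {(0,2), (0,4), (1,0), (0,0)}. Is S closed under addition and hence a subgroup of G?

No

(0,2) ∈ S but its inverse (0,6) ∉ S, so S is not a subgroup.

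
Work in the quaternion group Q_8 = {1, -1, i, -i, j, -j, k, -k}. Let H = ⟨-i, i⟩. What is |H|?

|⟨-i⟩| = 4 and |⟨i⟩| = 4, so |H| is a multiple of lcm(4, 4) = 4 and divides |G| = 8.
Closing under the operation: H = {1, -1, i, -i}, so |H| = 4.

4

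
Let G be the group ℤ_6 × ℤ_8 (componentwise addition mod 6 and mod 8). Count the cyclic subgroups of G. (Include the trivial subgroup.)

Group the elements of G by the cyclic subgroup they generate; each cyclic subgroup of order d accounts for φ(d) elements.
Cyclic subgroups by order — order 1: 1; order 2: 3; order 3: 1; order 4: 2; order 6: 3; order 8: 2; order 12: 2; order 24: 2.
Total: 16.

16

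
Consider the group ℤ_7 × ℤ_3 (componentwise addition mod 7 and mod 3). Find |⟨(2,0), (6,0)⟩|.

|⟨(2,0)⟩| = 7 and |⟨(6,0)⟩| = 7, so |H| is a multiple of lcm(7, 7) = 7 and divides |G| = 21.
Closing under the operation: H = {(0,0), (1,0), (2,0), (3,0), (4,0), (5,0), (6,0)}, so |H| = 7.

7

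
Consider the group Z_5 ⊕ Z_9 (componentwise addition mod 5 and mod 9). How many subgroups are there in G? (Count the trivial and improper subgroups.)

6

|G| = 45, so by Lagrange every subgroup order divides 45. Divisors: 1, 3, 5, 9, 15, 45.
Subgroups by order — order 1: 1; order 3: 1; order 5: 1; order 9: 1; order 15: 1; order 45: 1.
Total: 1 + 1 + 1 + 1 + 1 + 1 = 6.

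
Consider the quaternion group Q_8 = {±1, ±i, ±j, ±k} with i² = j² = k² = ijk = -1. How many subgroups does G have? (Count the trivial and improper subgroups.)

|G| = 8, so by Lagrange every subgroup order divides 8. Divisors: 1, 2, 4, 8.
Subgroups by order — order 1: 1; order 2: 1; order 4: 3; order 8: 1.
Total: 1 + 1 + 3 + 1 = 6.

6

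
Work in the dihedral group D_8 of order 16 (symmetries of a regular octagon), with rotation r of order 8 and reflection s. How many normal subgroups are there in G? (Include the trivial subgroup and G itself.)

G has 19 subgroups. Checking conjugation-invariance by order — order 1: 1/1 normal; order 2: 1/9 normal; order 4: 1/5 normal; order 8: 3/3 normal; order 16: 1/1 normal.
Total normal subgroups: 7.

7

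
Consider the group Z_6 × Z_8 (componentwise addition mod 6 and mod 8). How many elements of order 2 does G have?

3

An element (a,b) has order lcm(ord(a), ord(b)); count pairs with lcm equal to 2.
Enumerating gives 3 such elements.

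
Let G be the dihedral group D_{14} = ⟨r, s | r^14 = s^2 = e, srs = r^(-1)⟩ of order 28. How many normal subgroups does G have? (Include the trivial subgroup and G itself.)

7

G has 28 subgroups. Checking conjugation-invariance by order — order 1: 1/1 normal; order 2: 1/15 normal; order 4: 0/7 normal; order 7: 1/1 normal; order 14: 3/3 normal; order 28: 1/1 normal.
Total normal subgroups: 7.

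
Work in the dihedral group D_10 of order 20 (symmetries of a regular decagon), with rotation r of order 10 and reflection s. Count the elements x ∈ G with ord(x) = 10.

The elements of order 10 are: r, r^3, r^7, r^9.
That's 4.

4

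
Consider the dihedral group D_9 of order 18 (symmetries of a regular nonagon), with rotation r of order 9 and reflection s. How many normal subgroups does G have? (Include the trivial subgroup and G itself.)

4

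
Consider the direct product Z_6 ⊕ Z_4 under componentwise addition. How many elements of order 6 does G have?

6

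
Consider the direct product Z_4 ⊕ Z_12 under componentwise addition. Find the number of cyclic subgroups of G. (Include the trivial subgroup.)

Each element a generates a cyclic subgroup ⟨a⟩; distinct elements may generate the same one (a cyclic group of order d has φ(d) generators).
Cyclic subgroups by order — order 1: 1; order 2: 3; order 3: 1; order 4: 6; order 6: 3; order 12: 6.
Total: 20.

20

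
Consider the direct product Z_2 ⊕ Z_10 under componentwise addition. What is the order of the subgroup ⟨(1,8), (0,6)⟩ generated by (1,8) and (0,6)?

10

|⟨(1,8)⟩| = 10 and |⟨(0,6)⟩| = 5, so |H| is a multiple of lcm(10, 5) = 10 and divides |G| = 20.
Closing under the operation: H = {(0,0), (0,2), (0,4), (0,6), (0,8), (1,0), (1,2), (1,4), (1,6), (1,8)}, so |H| = 10.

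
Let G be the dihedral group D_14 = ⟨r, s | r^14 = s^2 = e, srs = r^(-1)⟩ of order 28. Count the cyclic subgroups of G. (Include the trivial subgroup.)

A cyclic subgroup of order d is generated by each of its φ(d) elements of order d, so the cyclic subgroups of order d number (#elements of order d)/φ(d).
Cyclic subgroups by order — order 1: 1; order 2: 15; order 7: 1; order 14: 1.
Total: 18.

18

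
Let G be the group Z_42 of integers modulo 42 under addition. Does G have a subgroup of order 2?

2 | 42. A subgroup of order 2 is {0, 21}.

Yes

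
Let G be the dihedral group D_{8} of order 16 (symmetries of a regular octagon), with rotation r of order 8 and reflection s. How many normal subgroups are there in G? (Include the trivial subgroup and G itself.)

G has 19 subgroups. Checking conjugation-invariance by order — order 1: 1/1 normal; order 2: 1/9 normal; order 4: 1/5 normal; order 8: 3/3 normal; order 16: 1/1 normal.
Total normal subgroups: 7.

7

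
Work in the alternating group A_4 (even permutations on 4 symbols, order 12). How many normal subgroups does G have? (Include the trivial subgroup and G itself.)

3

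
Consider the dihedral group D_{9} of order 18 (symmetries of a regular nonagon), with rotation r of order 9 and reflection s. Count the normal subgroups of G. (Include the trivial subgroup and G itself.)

G has 16 subgroups. Checking conjugation-invariance by order — order 1: 1/1 normal; order 2: 0/9 normal; order 3: 1/1 normal; order 6: 0/3 normal; order 9: 1/1 normal; order 18: 1/1 normal.
Total normal subgroups: 4.

4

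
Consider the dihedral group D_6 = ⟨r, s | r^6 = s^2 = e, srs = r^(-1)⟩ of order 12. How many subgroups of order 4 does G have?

|G| = 12 and 4 | 12, so subgroups of order 4 are possible by Lagrange.
The subgroups of order 4 are: {e, r^3, r^2s, r^5s}; {e, r^3, s, r^3s}; {e, r^3, rs, r^4s}.
So G has 3 subgroups of order 4.

3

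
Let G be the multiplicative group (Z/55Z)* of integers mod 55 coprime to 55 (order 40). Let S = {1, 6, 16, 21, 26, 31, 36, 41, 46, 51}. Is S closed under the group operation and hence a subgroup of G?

|S| = 10 divides |G| = 40, consistent with Lagrange.
S contains the identity, every element's inverse is in S, and S is closed under ·: it is a subgroup.
In fact S = ⟨6⟩.

Yes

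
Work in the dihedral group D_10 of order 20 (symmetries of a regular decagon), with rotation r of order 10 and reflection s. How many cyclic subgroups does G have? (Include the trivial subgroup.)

14

Each element a generates a cyclic subgroup ⟨a⟩; distinct elements may generate the same one (a cyclic group of order d has φ(d) generators).
Cyclic subgroups by order — order 1: 1; order 2: 11; order 5: 1; order 10: 1.
Total: 14.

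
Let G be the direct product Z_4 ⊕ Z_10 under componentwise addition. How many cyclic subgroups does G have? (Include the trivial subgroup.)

Each element a generates a cyclic subgroup ⟨a⟩; distinct elements may generate the same one (a cyclic group of order d has φ(d) generators).
Cyclic subgroups by order — order 1: 1; order 2: 3; order 4: 2; order 5: 1; order 10: 3; order 20: 2.
Total: 12.

12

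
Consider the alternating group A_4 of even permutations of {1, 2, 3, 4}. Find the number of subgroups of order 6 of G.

|G| = 12 and 6 | 12, so subgroups of order 6 are possible by Lagrange.
Checking all subgroups of G, none has order 6.
So G has 0 subgroups of order 6.

0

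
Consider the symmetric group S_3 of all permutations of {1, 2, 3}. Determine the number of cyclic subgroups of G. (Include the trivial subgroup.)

5

Group the elements of G by the cyclic subgroup they generate; each cyclic subgroup of order d accounts for φ(d) elements.
Cyclic subgroups by order — order 1: 1; order 2: 3; order 3: 1.
Total: 5.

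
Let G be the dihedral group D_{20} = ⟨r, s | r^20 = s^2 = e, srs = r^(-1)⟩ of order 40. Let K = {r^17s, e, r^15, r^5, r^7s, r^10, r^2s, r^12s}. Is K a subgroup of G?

Yes

|K| = 8 divides |G| = 40, consistent with Lagrange.
K contains the identity, every element's inverse is in K, and K is closed under ·: it is a subgroup.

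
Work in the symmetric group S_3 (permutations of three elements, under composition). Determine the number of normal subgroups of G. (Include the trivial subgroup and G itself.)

G has 6 subgroups. Checking conjugation-invariance by order — order 1: 1/1 normal; order 2: 0/3 normal; order 3: 1/1 normal; order 6: 1/1 normal.
Total normal subgroups: 3.

3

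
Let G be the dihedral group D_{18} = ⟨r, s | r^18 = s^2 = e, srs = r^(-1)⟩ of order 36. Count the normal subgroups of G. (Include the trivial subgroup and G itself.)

G has 45 subgroups. Checking conjugation-invariance by order — order 1: 1/1 normal; order 2: 1/19 normal; order 3: 1/1 normal; order 4: 0/9 normal; order 6: 1/7 normal; order 9: 1/1 normal; order 12: 0/3 normal; order 18: 3/3 normal; order 36: 1/1 normal.
Total normal subgroups: 9.

9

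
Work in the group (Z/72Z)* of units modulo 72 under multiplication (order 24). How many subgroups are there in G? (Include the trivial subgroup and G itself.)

32

|G| = 24, so by Lagrange every subgroup order divides 24. Divisors: 1, 2, 3, 4, 6, 8, 12, 24.
Subgroups by order — order 1: 1; order 2: 7; order 3: 1; order 4: 7; order 6: 7; order 8: 1; order 12: 7; order 24: 1.
Total: 1 + 7 + 1 + 7 + 7 + 1 + 7 + 1 = 32.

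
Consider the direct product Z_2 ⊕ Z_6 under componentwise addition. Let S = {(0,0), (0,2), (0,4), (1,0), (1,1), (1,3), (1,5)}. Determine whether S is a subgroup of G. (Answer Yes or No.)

No

|S| = 7 does not divide |G| = 12, so by Lagrange S is not a subgroup.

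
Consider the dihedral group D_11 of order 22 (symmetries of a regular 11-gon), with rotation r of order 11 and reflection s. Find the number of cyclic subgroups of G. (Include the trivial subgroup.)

13

Group the elements of G by the cyclic subgroup they generate; each cyclic subgroup of order d accounts for φ(d) elements.
Cyclic subgroups by order — order 1: 1; order 2: 11; order 11: 1.
Total: 13.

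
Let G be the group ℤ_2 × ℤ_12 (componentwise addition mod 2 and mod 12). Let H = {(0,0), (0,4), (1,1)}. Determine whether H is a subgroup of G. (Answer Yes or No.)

(1,1) ∈ H but its inverse (1,11) ∉ H, so H is not a subgroup.

No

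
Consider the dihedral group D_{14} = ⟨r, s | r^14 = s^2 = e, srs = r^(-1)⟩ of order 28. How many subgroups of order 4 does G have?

|G| = 28 and 4 | 28, so subgroups of order 4 are possible by Lagrange.
The subgroups of order 4 are: {e, r^7, r^3s, r^10s}; {e, r^7, r^4s, r^11s}; {e, r^7, r^5s, r^12s}; {e, r^7, r^6s, r^13s}; … (7 in all).
So G has 7 subgroups of order 4.

7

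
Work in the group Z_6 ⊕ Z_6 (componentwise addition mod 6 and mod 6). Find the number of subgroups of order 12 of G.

|G| = 36 and 12 | 36, so subgroups of order 12 are possible by Lagrange.
The subgroups of order 12 are: {(0,0), (0,1), (0,2), (0,3), (0,4), (0,5), (3,0), (3,1), (3,2), (3,3), (3,4), (3,5)}; {(0,0), (0,3), (1,0), (1,3), (2,0), (2,3), (3,0), (3,3), (4,0), (4,3), (5,0), (5,3)}; {(0,0), (0,3), (1,1), (1,4), (2,2), (2,5), (3,0), (3,3), (4,1), (4,4), (5,2), (5,5)}; {(0,0), (0,3), (1,2), (1,5), (2,1), (2,4), (3,0), (3,3), (4,2), (4,5), (5,1), (5,4)}.
So G has 4 subgroups of order 12.

4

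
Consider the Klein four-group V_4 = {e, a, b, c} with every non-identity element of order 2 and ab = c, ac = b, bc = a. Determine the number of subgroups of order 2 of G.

|G| = 4 and 2 | 4, so subgroups of order 2 are possible by Lagrange.
The subgroups of order 2 are: {e, a}; {e, b}; {e, c}.
So G has 3 subgroups of order 2.

3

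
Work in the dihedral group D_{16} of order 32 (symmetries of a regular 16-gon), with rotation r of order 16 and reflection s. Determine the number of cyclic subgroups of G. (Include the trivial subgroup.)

21

Group the elements of G by the cyclic subgroup they generate; each cyclic subgroup of order d accounts for φ(d) elements.
Cyclic subgroups by order — order 1: 1; order 2: 17; order 4: 1; order 8: 1; order 16: 1.
Total: 21.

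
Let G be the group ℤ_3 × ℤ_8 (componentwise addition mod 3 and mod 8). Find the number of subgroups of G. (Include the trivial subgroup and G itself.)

|G| = 24, so by Lagrange every subgroup order divides 24. Divisors: 1, 2, 3, 4, 6, 8, 12, 24.
Subgroups by order — order 1: 1; order 2: 1; order 3: 1; order 4: 1; order 6: 1; order 8: 1; order 12: 1; order 24: 1.
Total: 1 + 1 + 1 + 1 + 1 + 1 + 1 + 1 = 8.

8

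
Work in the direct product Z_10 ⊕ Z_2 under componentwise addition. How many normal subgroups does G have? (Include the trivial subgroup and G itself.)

G is abelian, so every subgroup is normal.
G has 10 subgroups in total, hence 10 normal subgroups.

10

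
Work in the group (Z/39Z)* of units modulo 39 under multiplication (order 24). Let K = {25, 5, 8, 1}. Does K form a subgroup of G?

Yes

|K| = 4 divides |G| = 24, consistent with Lagrange.
K contains the identity, every element's inverse is in K, and K is closed under ·: it is a subgroup.
In fact K = ⟨8⟩.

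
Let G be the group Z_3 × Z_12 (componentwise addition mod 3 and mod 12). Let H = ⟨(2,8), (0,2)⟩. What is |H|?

|⟨(2,8)⟩| = 3 and |⟨(0,2)⟩| = 6, so |H| is a multiple of lcm(3, 6) = 6 and divides |G| = 36.
Closing under the operation: H = {(0,0), (0,2), (0,4), (0,6), (0,8), (0,10), (1,0), (1,2), (1,4), (1,6), (1,8), (1,10), (2,0), (2,2), (2,4), (2,6), (2,8), (2,10)}, so |H| = 18.

18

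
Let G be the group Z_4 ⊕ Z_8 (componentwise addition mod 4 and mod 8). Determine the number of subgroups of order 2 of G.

3

|G| = 32 and 2 | 32, so subgroups of order 2 are possible by Lagrange.
The subgroups of order 2 are: {(0,0), (0,4)}; {(0,0), (2,0)}; {(0,0), (2,4)}.
So G has 3 subgroups of order 2.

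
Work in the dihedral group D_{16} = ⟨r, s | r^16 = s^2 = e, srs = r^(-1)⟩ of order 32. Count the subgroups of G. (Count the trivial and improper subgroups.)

|G| = 32, so by Lagrange every subgroup order divides 32. Divisors: 1, 2, 4, 8, 16, 32.
Subgroups by order — order 1: 1; order 2: 17; order 4: 9; order 8: 5; order 16: 3; order 32: 1.
Total: 1 + 17 + 9 + 5 + 3 + 1 = 36.

36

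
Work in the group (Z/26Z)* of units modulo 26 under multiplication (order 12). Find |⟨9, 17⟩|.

6

|⟨9⟩| = 3 and |⟨17⟩| = 6, so |H| is a multiple of lcm(3, 6) = 6 and divides |G| = 12.
Closing under the operation: H = {1, 3, 9, 17, 23, 25}, so |H| = 6.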